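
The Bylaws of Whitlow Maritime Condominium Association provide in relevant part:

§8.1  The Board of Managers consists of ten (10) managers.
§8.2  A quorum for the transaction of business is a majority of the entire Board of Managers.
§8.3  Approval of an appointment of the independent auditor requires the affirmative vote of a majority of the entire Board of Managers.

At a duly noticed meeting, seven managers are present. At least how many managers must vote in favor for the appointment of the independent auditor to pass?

6

The appointment of the independent auditor requires a majority of the entire Board of Managers (10).
A majority of 10 is 6.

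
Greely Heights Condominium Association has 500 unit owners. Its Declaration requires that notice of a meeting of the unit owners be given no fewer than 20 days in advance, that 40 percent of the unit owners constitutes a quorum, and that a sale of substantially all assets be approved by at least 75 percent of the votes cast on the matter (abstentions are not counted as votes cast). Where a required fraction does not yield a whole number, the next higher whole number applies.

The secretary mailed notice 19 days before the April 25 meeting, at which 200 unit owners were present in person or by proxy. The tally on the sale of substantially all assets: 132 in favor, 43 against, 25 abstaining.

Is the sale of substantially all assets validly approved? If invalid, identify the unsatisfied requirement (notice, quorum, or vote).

Notice: 19 days given; 20 required. Not satisfied.
Quorum: 40% of 500 = 200; 200 present. Satisfied.
Vote: requires three-fourths of the votes cast (200 − 25 abstaining = 175); 3/4 of 175 = 131.25, rounded up to 132, so 132 needed; 132 in favor. Satisfied.

Invalid — notice requirement not satisfied.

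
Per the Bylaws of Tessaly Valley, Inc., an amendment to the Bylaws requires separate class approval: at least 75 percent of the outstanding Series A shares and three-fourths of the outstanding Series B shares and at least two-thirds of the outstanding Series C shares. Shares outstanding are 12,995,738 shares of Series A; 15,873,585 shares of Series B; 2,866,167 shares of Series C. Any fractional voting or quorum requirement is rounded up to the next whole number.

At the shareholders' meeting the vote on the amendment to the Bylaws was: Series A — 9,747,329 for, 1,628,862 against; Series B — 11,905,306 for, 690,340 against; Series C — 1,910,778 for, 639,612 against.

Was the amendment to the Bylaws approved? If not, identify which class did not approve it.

Approved — every class gave the required vote.

Series A: 3/4 of 12995738 = 9746803.50, rounded up to 9746804; 9,746,804 required, 9,747,329 in favor — approved.
Series B: 3/4 of 15873585 = 11905188.75, rounded up to 11905189; 11,905,189 required, 11,905,306 in favor — approved.
Series C: 2/3 of 2866167 = 1910778; 1,910,778 required, 1,910,778 in favor — approved.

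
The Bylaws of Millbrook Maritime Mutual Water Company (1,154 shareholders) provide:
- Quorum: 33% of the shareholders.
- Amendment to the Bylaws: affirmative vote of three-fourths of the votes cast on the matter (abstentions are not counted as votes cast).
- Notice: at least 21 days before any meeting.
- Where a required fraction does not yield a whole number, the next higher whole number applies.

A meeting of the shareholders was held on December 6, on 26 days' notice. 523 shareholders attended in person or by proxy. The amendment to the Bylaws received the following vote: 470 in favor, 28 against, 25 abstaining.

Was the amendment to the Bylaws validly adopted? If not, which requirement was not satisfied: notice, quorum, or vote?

Notice: 26 days given; 21 required. Satisfied.
Quorum: 33% of 1,154 = 380.82, rounded up to 381; 523 present. Satisfied.
Vote: requires three-fourths of the votes cast (523 − 25 abstaining = 498); 3/4 of 498 = 373.50, rounded up to 374, so 374 needed; 470 in favor. Satisfied.

Valid — all requirements satisfied.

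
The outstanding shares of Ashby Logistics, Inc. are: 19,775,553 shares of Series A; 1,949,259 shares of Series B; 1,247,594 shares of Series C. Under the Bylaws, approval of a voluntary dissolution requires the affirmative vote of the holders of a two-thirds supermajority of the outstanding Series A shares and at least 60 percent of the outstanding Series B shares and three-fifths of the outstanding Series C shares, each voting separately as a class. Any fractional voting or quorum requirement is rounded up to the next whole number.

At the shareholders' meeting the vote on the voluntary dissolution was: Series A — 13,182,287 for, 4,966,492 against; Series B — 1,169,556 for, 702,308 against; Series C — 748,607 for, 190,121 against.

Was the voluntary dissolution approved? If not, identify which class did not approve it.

Not approved — the Series A shares did not give the required vote.

Series A: 2/3 of 19775553 = 13183702; 13,183,702 required, 13,182,287 in favor — not approved.
Series B: 3/5 of 1949259 = 1169555.40, rounded up to 1169556; 1,169,556 required, 1,169,556 in favor — approved.
Series C: 3/5 of 1247594 = 748556.40, rounded up to 748557; 748,557 required, 748,607 in favor — approved.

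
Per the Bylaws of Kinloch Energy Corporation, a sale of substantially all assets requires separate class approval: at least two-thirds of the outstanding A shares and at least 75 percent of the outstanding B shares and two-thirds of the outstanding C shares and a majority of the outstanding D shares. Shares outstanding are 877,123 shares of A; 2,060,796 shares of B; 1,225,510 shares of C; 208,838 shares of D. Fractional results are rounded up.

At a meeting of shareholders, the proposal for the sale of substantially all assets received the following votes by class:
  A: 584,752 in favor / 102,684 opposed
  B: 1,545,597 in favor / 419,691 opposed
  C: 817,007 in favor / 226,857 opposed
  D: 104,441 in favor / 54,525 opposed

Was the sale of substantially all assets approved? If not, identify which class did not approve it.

Approved — every class gave the required vote.

A: 2/3 of 877123 = 584748.67, rounded up to 584749; 584,749 required, 584,752 in favor — approved.
B: 3/4 of 2060796 = 1545597; 1,545,597 required, 1,545,597 in favor — approved.
C: 2/3 of 1225510 = 817006.67, rounded up to 817007; 817,007 required, 817,007 in favor — approved.
D: a majority of 208838 is 104420; 104,420 required, 104,441 in favor — approved.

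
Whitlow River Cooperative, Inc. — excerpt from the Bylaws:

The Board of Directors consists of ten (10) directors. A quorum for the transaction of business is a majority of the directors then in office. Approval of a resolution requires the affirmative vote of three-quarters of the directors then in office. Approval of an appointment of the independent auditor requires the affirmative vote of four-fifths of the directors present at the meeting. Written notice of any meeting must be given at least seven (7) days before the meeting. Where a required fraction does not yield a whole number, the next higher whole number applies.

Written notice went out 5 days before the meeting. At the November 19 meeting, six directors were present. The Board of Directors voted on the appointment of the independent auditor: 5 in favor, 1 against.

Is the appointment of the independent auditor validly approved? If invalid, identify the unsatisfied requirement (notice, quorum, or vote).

Invalid — notice requirement not satisfied.

Notice: 5 days given; 7 required (5 < 7). Not satisfied.
Quorum: 6 present; quorum is 6. Satisfied.
Vote: the appointment of the independent auditor requires four-fifths of the directors present (6). 4/5 of 6 = 4.80, rounded up to 5, so 5 affirmative votes are needed; 5 voted in favor. Satisfied.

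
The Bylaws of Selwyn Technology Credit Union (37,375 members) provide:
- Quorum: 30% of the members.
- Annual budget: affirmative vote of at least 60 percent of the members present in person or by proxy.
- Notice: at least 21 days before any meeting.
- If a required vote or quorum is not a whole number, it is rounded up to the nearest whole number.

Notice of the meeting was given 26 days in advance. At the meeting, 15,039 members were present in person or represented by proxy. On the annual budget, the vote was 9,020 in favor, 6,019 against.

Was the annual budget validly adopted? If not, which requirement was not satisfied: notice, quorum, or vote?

Notice: 26 days given; 21 required. Satisfied.
Quorum: 30% of 37,375 = 11,212.50, rounded up to 11,213; 15,039 present. Satisfied.
Vote: requires three-fifths of those present (15,039); 3/5 of 15039 = 9023.40, rounded up to 9024, so 9,024 needed; 9,020 in favor. Not satisfied.

Invalid — vote requirement not satisfied.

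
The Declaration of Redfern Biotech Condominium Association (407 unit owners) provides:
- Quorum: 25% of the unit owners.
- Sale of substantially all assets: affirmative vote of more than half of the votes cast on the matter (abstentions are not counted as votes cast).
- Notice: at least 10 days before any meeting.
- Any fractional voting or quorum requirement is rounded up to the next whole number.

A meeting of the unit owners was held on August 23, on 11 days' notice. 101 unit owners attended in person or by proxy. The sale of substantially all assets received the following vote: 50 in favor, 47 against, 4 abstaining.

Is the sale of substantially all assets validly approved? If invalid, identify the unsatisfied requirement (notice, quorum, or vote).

Invalid — quorum requirement not satisfied.

Notice: 11 days given; 10 required. Satisfied.
Quorum: 25% of 407 = 101.75, rounded up to 102; 101 present. Not satisfied.
Vote: requires a majority of the votes cast (101 − 4 abstaining = 97); a majority of 97 is 49, so 49 needed; 50 in favor. Satisfied.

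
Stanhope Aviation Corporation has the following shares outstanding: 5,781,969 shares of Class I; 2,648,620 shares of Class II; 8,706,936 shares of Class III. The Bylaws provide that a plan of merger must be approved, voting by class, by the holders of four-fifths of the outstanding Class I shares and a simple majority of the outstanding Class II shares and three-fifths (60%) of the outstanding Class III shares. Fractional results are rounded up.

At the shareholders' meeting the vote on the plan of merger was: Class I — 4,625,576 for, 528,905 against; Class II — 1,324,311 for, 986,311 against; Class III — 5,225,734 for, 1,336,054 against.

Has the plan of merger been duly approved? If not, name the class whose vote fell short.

Class I: 4/5 of 5781969 = 4625575.20, rounded up to 4625576; 4,625,576 required, 4,625,576 in favor — approved.
Class II: a majority of 2648620 is 1324311; 1,324,311 required, 1,324,311 in favor — approved.
Class III: 3/5 of 8706936 = 5224161.60, rounded up to 5224162; 5,224,162 required, 5,225,734 in favor — approved.

Approved — every class gave the required vote.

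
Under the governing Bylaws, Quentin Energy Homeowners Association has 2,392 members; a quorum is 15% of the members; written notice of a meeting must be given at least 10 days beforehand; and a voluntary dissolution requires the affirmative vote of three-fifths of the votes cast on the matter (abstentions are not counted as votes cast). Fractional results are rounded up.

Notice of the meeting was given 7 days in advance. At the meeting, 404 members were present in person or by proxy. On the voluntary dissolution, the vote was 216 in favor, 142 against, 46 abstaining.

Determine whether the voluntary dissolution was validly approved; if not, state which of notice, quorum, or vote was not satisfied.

Invalid — notice requirement not satisfied.

Notice: 7 days given; 10 required. Not satisfied.
Quorum: 15% of 2,392 = 358.80, rounded up to 359; 404 present. Satisfied.
Vote: requires three-fifths of the votes cast (404 − 46 abstaining = 358); 3/5 of 358 = 214.80, rounded up to 215, so 215 needed; 216 in favor. Satisfied.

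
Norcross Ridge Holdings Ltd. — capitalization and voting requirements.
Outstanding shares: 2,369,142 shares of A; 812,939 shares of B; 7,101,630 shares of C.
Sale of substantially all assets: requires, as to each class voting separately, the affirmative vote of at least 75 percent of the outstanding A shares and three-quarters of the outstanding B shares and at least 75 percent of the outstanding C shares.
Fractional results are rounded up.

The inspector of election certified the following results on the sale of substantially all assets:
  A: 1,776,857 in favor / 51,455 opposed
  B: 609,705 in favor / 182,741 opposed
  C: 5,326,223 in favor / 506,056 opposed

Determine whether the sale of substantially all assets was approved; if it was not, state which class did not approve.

Approved — every class gave the required vote.

A: 3/4 of 2369142 = 1776856.50, rounded up to 1776857; 1,776,857 required, 1,776,857 in favor — approved.
B: 3/4 of 812939 = 609704.25, rounded up to 609705; 609,705 required, 609,705 in favor — approved.
C: 3/4 of 7101630 = 5326222.50, rounded up to 5326223; 5,326,223 required, 5,326,223 in favor — approved.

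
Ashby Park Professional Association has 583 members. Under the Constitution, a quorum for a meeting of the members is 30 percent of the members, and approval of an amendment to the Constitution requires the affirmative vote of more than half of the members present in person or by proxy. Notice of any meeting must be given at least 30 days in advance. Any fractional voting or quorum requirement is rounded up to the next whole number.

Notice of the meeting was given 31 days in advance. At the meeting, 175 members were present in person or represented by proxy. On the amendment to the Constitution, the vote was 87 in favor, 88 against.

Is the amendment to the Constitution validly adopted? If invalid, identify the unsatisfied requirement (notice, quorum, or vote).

Invalid — vote requirement not satisfied.

Notice: 31 days given; 30 required. Satisfied.
Quorum: 30% of 583 = 174.90, rounded up to 175; 175 present. Satisfied.
Vote: requires a majority of those present (175); a majority of 175 is 88, so 88 needed; 87 in favor. Not satisfied.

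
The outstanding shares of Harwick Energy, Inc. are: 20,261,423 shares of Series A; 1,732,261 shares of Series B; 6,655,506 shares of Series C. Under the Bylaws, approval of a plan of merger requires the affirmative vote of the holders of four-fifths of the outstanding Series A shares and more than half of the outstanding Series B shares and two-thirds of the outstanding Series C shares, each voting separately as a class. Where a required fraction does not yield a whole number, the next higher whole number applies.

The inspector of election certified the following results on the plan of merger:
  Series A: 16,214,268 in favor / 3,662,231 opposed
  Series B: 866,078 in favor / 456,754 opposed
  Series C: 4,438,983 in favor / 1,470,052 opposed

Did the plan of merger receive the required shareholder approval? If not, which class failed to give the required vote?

Series A: 4/5 of 20261423 = 16209138.40, rounded up to 16209139; 16,209,139 required, 16,214,268 in favor — approved.
Series B: a majority of 1732261 is 866131; 866,131 required, 866,078 in favor — not approved.
Series C: 2/3 of 6655506 = 4437004; 4,437,004 required, 4,438,983 in favor — approved.

Not approved — the Series B shares did not give the required vote.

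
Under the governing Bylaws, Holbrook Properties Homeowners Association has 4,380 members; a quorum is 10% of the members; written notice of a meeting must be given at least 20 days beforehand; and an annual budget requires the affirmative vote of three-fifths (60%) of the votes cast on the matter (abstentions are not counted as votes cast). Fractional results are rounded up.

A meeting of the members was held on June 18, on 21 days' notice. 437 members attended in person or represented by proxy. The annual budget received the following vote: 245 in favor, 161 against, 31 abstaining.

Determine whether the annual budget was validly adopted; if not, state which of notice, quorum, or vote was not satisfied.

Notice: 21 days given; 20 required. Satisfied.
Quorum: 10% of 4,380 = 438; 437 present. Not satisfied.
Vote: requires three-fifths of the votes cast (437 − 31 abstaining = 406); 3/5 of 406 = 243.60, rounded up to 244, so 244 needed; 245 in favor. Satisfied.

Invalid — quorum requirement not satisfied.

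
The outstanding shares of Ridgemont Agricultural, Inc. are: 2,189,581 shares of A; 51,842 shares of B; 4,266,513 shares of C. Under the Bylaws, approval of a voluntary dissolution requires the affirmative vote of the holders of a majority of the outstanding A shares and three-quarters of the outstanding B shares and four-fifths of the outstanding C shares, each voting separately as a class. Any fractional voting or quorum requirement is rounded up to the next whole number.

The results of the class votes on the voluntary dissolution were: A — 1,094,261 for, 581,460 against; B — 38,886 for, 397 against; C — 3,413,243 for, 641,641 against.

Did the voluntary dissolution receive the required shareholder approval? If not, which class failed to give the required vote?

Not approved — the A shares did not give the required vote.

A: a majority of 2189581 is 1094791; 1,094,791 required, 1,094,261 in favor — not approved.
B: 3/4 of 51842 = 38881.50, rounded up to 38882; 38,882 required, 38,886 in favor — approved.
C: 4/5 of 4266513 = 3413210.40, rounded up to 3413211; 3,413,211 required, 3,413,243 in favor — approved.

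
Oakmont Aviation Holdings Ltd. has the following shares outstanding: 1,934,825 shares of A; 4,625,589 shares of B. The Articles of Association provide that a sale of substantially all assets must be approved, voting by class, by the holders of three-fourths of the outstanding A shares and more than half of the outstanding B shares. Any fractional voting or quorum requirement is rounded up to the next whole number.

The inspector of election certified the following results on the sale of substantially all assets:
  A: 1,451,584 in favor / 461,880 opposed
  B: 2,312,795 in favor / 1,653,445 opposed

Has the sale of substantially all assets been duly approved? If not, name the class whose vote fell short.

A: 3/4 of 1934825 = 1451118.75, rounded up to 1451119; 1,451,119 required, 1,451,584 in favor — approved.
B: a majority of 4625589 is 2312795; 2,312,795 required, 2,312,795 in favor — approved.

Approved — every class gave the required vote.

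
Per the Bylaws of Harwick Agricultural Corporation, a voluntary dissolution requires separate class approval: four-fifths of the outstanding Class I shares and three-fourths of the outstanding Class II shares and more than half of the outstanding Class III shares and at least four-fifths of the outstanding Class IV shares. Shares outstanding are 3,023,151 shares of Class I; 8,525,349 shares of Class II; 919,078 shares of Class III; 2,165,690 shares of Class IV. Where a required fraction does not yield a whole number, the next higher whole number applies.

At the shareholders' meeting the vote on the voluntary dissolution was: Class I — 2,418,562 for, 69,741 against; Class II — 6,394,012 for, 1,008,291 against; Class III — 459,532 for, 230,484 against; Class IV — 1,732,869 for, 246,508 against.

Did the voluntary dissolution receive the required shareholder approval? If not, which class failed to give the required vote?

Class I: 4/5 of 3023151 = 2418520.80, rounded up to 2418521; 2,418,521 required, 2,418,562 in favor — approved.
Class II: 3/4 of 8525349 = 6394011.75, rounded up to 6394012; 6,394,012 required, 6,394,012 in favor — approved.
Class III: a majority of 919078 is 459540; 459,540 required, 459,532 in favor — not approved.
Class IV: 4/5 of 2165690 = 1732552; 1,732,552 required, 1,732,869 in favor — approved.

Not approved — the Class III shares did not give the required vote.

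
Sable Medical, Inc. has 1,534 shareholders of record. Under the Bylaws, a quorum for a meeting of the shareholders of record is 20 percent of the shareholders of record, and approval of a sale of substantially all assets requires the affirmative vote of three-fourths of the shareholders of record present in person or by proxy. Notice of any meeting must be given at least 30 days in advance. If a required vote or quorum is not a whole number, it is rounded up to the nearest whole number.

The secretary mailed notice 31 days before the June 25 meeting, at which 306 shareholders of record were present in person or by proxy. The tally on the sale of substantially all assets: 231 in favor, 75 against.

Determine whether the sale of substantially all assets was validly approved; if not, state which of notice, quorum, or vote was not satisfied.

Invalid — quorum requirement not satisfied.

Notice: 31 days given; 30 required. Satisfied.
Quorum: 20% of 1,534 = 306.80, rounded up to 307; 306 present. Not satisfied.
Vote: requires three-fourths of those present (306); 3/4 of 306 = 229.50, rounded up to 230, so 230 needed; 231 in favor. Satisfied.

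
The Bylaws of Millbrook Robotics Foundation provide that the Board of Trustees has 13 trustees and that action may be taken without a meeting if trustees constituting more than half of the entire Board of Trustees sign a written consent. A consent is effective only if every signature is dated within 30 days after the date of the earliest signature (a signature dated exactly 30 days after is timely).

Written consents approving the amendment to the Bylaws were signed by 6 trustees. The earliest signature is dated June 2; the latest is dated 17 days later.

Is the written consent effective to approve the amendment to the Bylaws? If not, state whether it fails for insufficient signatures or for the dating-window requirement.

Not effective — insufficient signatures.

Signatures required: more than half of 13 — a majority of 13 is 7, so 7 needed; 6 signed. Insufficient.
Dating window: the latest signature is 17 days after the earliest; the limit is 30 days. Within the window.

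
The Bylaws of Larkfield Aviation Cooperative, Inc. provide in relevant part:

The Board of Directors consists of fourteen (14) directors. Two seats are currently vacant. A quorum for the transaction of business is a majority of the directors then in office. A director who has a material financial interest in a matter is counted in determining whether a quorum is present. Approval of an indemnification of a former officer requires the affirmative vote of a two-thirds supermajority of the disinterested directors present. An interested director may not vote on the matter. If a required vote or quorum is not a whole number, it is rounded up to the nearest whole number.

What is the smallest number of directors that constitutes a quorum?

7

A majority of 12 is 7.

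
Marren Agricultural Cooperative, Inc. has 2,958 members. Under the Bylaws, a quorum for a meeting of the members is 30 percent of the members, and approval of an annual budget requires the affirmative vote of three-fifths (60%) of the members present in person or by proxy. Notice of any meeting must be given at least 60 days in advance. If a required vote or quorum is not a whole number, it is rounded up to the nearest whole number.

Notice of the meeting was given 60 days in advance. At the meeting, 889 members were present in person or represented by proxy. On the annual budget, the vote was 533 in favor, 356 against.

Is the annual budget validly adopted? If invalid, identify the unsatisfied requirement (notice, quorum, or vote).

Invalid — vote requirement not satisfied.

Notice: 60 days given; 60 required. Satisfied.
Quorum: 30% of 2,958 = 887.40, rounded up to 888; 889 present. Satisfied.
Vote: requires three-fifths of those present (889); 3/5 of 889 = 533.40, rounded up to 534, so 534 needed; 533 in favor. Not satisfied.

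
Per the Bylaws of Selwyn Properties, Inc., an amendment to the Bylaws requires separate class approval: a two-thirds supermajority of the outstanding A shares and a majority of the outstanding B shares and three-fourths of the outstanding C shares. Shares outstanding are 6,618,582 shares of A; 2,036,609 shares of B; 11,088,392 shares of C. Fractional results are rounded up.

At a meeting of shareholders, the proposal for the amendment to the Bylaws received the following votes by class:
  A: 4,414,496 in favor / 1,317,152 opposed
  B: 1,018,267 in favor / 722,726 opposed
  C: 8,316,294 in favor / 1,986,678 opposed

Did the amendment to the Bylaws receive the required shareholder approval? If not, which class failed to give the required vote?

A: 2/3 of 6618582 = 4412388; 4,412,388 required, 4,414,496 in favor — approved.
B: a majority of 2036609 is 1018305; 1,018,305 required, 1,018,267 in favor — not approved.
C: 3/4 of 11088392 = 8316294; 8,316,294 required, 8,316,294 in favor — approved.

Not approved — the B shares did not give the required vote.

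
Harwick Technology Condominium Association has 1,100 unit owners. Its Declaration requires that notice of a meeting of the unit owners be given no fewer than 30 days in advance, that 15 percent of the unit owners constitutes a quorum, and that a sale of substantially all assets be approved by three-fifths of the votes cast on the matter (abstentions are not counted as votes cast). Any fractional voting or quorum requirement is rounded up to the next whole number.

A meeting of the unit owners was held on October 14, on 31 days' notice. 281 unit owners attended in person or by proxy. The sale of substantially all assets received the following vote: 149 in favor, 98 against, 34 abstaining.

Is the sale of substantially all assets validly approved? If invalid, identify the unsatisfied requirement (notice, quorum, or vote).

Notice: 31 days given; 30 required. Satisfied.
Quorum: 15% of 1,100 = 165; 281 present. Satisfied.
Vote: requires three-fifths of the votes cast (281 − 34 abstaining = 247); 3/5 of 247 = 148.20, rounded up to 149, so 149 needed; 149 in favor. Satisfied.

Valid — all requirements satisfied.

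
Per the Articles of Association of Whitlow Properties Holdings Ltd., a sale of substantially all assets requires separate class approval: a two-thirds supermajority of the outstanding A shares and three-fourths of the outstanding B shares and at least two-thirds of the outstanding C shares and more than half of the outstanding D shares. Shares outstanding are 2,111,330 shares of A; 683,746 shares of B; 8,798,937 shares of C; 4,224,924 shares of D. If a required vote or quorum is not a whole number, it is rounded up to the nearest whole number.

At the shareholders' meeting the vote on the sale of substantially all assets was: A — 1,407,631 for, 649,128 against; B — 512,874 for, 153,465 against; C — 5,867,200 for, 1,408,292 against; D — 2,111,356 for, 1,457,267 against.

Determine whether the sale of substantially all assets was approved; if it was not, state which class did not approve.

A: 2/3 of 2111330 = 1407553.33, rounded up to 1407554; 1,407,554 required, 1,407,631 in favor — approved.
B: 3/4 of 683746 = 512809.50, rounded up to 512810; 512,810 required, 512,874 in favor — approved.
C: 2/3 of 8798937 = 5865958; 5,865,958 required, 5,867,200 in favor — approved.
D: a majority of 4224924 is 2112463; 2,112,463 required, 2,111,356 in favor — not approved.

Not approved — the D shares did not give the required vote.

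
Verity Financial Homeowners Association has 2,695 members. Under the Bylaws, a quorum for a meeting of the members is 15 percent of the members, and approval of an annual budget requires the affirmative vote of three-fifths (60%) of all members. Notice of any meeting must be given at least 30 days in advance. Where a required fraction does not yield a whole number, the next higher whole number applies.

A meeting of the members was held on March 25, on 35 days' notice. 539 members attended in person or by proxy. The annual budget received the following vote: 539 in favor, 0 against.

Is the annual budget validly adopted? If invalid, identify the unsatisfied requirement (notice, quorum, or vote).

Invalid — vote requirement not satisfied.

Notice: 35 days given; 30 required. Satisfied.
Quorum: 15% of 2,695 = 404.25, rounded up to 405; 539 present. Satisfied.
Vote: requires three-fifths of all members (2,695); 3/5 of 2695 = 1617, so 1,617 needed; 539 in favor. Not satisfied.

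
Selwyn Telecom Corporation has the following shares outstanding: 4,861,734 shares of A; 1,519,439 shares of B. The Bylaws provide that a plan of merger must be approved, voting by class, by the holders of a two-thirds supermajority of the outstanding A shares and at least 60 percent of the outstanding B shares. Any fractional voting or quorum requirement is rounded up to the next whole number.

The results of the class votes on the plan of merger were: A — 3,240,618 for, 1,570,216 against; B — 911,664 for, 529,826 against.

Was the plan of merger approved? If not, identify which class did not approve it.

A: 2/3 of 4861734 = 3241156; 3,241,156 required, 3,240,618 in favor — not approved.
B: 3/5 of 1519439 = 911663.40, rounded up to 911664; 911,664 required, 911,664 in favor — approved.

Not approved — the A shares did not give the required vote.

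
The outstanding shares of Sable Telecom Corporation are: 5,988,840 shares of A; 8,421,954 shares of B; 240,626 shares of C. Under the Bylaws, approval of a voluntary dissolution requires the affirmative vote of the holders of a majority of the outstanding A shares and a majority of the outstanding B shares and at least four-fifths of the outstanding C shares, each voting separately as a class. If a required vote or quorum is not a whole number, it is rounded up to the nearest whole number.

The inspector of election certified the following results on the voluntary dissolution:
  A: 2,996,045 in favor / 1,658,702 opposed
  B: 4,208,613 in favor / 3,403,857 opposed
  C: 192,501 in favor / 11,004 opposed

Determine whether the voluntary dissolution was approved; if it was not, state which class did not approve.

A: a majority of 5988840 is 2994421; 2,994,421 required, 2,996,045 in favor — approved.
B: a majority of 8421954 is 4210978; 4,210,978 required, 4,208,613 in favor — not approved.
C: 4/5 of 240626 = 192500.80, rounded up to 192501; 192,501 required, 192,501 in favor — approved.

Not approved — the B shares did not give the required vote.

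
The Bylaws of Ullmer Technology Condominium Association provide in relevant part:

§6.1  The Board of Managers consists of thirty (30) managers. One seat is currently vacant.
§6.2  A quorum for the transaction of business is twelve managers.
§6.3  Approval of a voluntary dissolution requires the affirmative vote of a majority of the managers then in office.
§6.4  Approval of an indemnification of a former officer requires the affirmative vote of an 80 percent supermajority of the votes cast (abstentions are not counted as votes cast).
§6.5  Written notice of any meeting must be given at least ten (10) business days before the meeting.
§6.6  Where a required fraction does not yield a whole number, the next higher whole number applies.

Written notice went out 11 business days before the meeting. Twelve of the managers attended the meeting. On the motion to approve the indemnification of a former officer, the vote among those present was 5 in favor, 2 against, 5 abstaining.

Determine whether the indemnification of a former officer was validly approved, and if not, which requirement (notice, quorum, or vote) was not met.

Notice: 11 business days given; 10 required (11 ≥ 10). Satisfied.
Quorum: 12 present; quorum is 12. Satisfied.
Vote: the indemnification of a former officer requires four-fifths of the votes cast (12 present − 5 abstaining = 7). 4/5 of 7 = 5.60, rounded up to 6, so 6 affirmative votes are needed; 5 voted in favor. Not satisfied.

Invalid — vote requirement not satisfied.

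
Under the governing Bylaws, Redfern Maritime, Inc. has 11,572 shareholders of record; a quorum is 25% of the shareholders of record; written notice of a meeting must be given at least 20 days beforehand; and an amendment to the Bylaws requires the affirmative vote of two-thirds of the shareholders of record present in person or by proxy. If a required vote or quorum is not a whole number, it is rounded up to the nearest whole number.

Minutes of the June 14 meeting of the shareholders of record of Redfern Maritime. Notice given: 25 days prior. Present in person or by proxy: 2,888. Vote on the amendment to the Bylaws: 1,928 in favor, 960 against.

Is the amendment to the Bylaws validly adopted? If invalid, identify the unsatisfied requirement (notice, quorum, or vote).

Invalid — quorum requirement not satisfied.

Notice: 25 days given; 20 required. Satisfied.
Quorum: 25% of 11,572 = 2,893; 2,888 present. Not satisfied.
Vote: requires two-thirds of those present (2,888); 2/3 of 2888 = 1925.33, rounded up to 1926, so 1,926 needed; 1,928 in favor. Satisfied.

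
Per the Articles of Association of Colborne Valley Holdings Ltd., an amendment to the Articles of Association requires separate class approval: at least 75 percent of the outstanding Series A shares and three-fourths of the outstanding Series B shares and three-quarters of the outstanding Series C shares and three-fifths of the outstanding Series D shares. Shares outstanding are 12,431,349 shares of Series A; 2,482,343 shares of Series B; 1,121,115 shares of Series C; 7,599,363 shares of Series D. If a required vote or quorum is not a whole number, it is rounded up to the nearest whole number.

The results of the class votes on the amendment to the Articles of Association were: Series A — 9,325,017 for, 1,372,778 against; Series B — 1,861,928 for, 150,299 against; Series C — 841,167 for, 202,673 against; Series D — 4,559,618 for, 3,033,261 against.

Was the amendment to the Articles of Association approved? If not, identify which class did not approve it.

Series A: 3/4 of 12431349 = 9323511.75, rounded up to 9323512; 9,323,512 required, 9,325,017 in favor — approved.
Series B: 3/4 of 2482343 = 1861757.25, rounded up to 1861758; 1,861,758 required, 1,861,928 in favor — approved.
Series C: 3/4 of 1121115 = 840836.25, rounded up to 840837; 840,837 required, 841,167 in favor — approved.
Series D: 3/5 of 7599363 = 4559617.80, rounded up to 4559618; 4,559,618 required, 4,559,618 in favor — approved.

Approved — every class gave the required vote.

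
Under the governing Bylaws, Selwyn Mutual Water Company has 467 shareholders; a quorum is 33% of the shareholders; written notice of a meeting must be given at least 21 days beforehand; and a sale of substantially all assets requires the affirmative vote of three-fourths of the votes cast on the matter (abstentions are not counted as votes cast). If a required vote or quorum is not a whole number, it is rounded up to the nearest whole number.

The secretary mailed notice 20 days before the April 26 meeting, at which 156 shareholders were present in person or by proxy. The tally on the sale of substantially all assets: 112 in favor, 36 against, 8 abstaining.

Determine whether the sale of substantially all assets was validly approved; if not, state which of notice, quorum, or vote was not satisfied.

Notice: 20 days given; 21 required. Not satisfied.
Quorum: 33% of 467 = 154.11, rounded up to 155; 156 present. Satisfied.
Vote: requires three-fourths of the votes cast (156 − 8 abstaining = 148); 3/4 of 148 = 111, so 111 needed; 112 in favor. Satisfied.

Invalid — notice requirement not satisfied.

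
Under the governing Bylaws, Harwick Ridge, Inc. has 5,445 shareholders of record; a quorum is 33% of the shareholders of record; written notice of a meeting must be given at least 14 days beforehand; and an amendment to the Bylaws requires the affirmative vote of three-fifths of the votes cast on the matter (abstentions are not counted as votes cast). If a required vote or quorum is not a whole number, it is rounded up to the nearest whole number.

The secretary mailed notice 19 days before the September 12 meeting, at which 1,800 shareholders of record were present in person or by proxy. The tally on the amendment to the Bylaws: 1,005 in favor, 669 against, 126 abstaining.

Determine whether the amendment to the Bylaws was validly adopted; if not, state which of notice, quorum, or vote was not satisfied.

Notice: 19 days given; 14 required. Satisfied.
Quorum: 33% of 5,445 = 1,796.85, rounded up to 1,797; 1,800 present. Satisfied.
Vote: requires three-fifths of the votes cast (1,800 − 126 abstaining = 1,674); 3/5 of 1674 = 1004.40, rounded up to 1005, so 1,005 needed; 1,005 in favor. Satisfied.

Valid — all requirements satisfied.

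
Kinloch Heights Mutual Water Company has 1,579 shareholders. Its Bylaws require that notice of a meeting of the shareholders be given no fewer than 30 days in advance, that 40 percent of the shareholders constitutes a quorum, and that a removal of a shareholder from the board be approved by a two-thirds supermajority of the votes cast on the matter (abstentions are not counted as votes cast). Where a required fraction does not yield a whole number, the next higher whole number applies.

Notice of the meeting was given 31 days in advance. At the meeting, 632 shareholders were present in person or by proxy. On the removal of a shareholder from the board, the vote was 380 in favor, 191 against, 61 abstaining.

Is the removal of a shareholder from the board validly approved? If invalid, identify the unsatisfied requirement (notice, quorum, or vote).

Invalid — vote requirement not satisfied.

Notice: 31 days given; 30 required. Satisfied.
Quorum: 40% of 1,579 = 631.60, rounded up to 632; 632 present. Satisfied.
Vote: requires two-thirds of the votes cast (632 − 61 abstaining = 571); 2/3 of 571 = 380.67, rounded up to 381, so 381 needed; 380 in favor. Not satisfied.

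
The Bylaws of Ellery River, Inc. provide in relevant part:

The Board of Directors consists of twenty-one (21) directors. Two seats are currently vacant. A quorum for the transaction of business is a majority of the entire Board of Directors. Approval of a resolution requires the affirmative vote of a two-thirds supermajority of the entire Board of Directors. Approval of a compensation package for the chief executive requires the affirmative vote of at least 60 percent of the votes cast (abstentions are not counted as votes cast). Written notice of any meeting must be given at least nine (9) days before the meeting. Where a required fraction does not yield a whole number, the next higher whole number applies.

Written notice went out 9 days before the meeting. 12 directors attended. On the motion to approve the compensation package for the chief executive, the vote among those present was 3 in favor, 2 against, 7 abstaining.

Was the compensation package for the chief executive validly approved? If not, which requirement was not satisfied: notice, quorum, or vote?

Notice: 9 days given; 9 required (9 ≥ 9). Satisfied.
Quorum: 12 present; quorum is 11. Satisfied.
Vote: the compensation package for the chief executive requires three-fifths of the votes cast (12 present − 7 abstaining = 5). 3/5 of 5 = 3, so 3 affirmative votes are needed; 3 voted in favor. Satisfied.

Valid — all requirements satisfied.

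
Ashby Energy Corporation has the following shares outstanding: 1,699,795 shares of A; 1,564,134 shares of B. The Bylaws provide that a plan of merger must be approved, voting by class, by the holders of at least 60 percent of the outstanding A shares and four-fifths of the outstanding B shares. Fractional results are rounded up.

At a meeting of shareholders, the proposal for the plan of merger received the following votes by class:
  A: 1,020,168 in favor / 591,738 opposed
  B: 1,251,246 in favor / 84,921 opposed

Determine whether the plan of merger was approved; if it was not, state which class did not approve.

Not approved — the B shares did not give the required vote.

A: 3/5 of 1699795 = 1019877; 1,019,877 required, 1,020,168 in favor — approved.
B: 4/5 of 1564134 = 1251307.20, rounded up to 1251308; 1,251,308 required, 1,251,246 in favor — not approved.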